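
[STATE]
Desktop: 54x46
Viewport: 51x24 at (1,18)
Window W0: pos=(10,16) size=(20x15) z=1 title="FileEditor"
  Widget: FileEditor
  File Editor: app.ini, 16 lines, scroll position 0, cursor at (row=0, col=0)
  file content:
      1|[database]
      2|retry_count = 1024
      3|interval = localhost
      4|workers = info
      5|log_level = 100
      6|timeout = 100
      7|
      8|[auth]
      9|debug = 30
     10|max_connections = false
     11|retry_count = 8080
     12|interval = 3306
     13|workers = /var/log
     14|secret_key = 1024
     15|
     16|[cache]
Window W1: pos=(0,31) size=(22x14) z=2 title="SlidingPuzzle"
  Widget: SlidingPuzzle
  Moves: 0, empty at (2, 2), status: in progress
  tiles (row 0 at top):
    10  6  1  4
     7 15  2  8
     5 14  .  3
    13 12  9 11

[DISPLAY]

         ┠──────────────────┨                      
         ┃█database]       ▲┃                      
         ┃retry_count = 102█┃                      
         ┃interval = localh░┃                      
         ┃workers = info   ░┃                      
         ┃log_level = 100  ░┃                      
         ┃timeout = 100    ░┃                      
         ┃                 ░┃                      
         ┃[auth]           ░┃                      
         ┃debug = 30       ░┃                      
         ┃max_connections =░┃                      
         ┃retry_count = 808▼┃                      
         ┗━━━━━━━━━━━━━━━━━━┛                      
━━━━━━━━━━━━━━━━━━━━┓                              
 SlidingPuzzle      ┃                              
────────────────────┨                              
┌────┬────┬────┬────┃                              
│ 10 │  6 │  1 │  4 ┃                              
├────┼────┼────┼────┃                              
│  7 │ 15 │  2 │  8 ┃                              
├────┼────┼────┼────┃                              
│  5 │ 14 │    │  3 ┃                              
├────┼────┼────┼────┃                              
│ 13 │ 12 │  9 │ 11 ┃                              


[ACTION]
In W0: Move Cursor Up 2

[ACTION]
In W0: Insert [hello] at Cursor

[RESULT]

         ┠──────────────────┨                      
         ┃hello█database]  ▲┃                      
         ┃retry_count = 102█┃                      
         ┃interval = localh░┃                      
         ┃workers = info   ░┃                      
         ┃log_level = 100  ░┃                      
         ┃timeout = 100    ░┃                      
         ┃                 ░┃                      
         ┃[auth]           ░┃                      
         ┃debug = 30       ░┃                      
         ┃max_connections =░┃                      
         ┃retry_count = 808▼┃                      
         ┗━━━━━━━━━━━━━━━━━━┛                      
━━━━━━━━━━━━━━━━━━━━┓                              
 SlidingPuzzle      ┃                              
────────────────────┨                              
┌────┬────┬────┬────┃                              
│ 10 │  6 │  1 │  4 ┃                              
├────┼────┼────┼────┃                              
│  7 │ 15 │  2 │  8 ┃                              
├────┼────┼────┼────┃                              
│  5 │ 14 │    │  3 ┃                              
├────┼────┼────┼────┃                              
│ 13 │ 12 │  9 │ 11 ┃                              


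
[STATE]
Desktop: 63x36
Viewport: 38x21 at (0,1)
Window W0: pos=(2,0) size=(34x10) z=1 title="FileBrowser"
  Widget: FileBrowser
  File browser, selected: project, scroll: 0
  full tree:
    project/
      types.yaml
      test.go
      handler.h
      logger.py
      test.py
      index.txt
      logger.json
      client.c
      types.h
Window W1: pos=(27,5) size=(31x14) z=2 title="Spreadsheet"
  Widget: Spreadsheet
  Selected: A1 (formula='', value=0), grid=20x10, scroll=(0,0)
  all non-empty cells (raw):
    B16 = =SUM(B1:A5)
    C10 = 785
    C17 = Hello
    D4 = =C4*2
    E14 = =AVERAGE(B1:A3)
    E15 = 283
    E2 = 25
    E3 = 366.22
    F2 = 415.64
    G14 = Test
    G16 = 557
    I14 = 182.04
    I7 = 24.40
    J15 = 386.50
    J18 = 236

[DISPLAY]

  ┃ FileBrowser                    ┃  
  ┠────────────────────────────────┨  
  ┃> [-] project/                  ┃  
  ┃    types.yaml                  ┃  
  ┃    test.go             ┏━━━━━━━━━━
  ┃    handler.h           ┃ Spreadshe
  ┃    logger.py           ┠──────────
  ┃    test.py             ┃A1:       
  ┗━━━━━━━━━━━━━━━━━━━━━━━━┃       A  
                           ┃----------
                           ┃  1      [
                           ┃  2       
                           ┃  3       
                           ┃  4       
                           ┃  5       
                           ┃  6       
                           ┃  7       
                           ┗━━━━━━━━━━
                                      
                                      
                                      


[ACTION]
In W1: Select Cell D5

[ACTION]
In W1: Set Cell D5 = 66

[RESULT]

  ┃ FileBrowser                    ┃  
  ┠────────────────────────────────┨  
  ┃> [-] project/                  ┃  
  ┃    types.yaml                  ┃  
  ┃    test.go             ┏━━━━━━━━━━
  ┃    handler.h           ┃ Spreadshe
  ┃    logger.py           ┠──────────
  ┃    test.py             ┃D5: 66    
  ┗━━━━━━━━━━━━━━━━━━━━━━━━┃       A  
                           ┃----------
                           ┃  1       
                           ┃  2       
                           ┃  3       
                           ┃  4       
                           ┃  5       
                           ┃  6       
                           ┃  7       
                           ┗━━━━━━━━━━
                                      
                                      
                                      


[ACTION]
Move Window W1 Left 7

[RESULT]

  ┃ FileBrowser                    ┃  
  ┠────────────────────────────────┨  
  ┃> [-] project/                  ┃  
  ┃    types.yaml                  ┃  
  ┃    test.go      ┏━━━━━━━━━━━━━━━━━
  ┃    handler.h    ┃ Spreadsheet     
  ┃    logger.py    ┠─────────────────
  ┃    test.py      ┃D5: 66           
  ┗━━━━━━━━━━━━━━━━━┃       A       B 
                    ┃-----------------
                    ┃  1        0     
                    ┃  2        0     
                    ┃  3        0     
                    ┃  4        0     
                    ┃  5        0     
                    ┃  6        0     
                    ┃  7        0     
                    ┗━━━━━━━━━━━━━━━━━
                                      
                                      
                                      


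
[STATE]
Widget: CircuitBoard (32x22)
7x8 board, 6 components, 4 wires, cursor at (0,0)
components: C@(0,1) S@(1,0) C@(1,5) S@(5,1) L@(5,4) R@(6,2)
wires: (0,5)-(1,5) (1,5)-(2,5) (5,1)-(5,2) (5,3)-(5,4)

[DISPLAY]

   0 1 2 3 4 5 6                
0  [.]  C               ·       
                        │       
1   S                   C       
                        │       
2                       ·       
                                
3                               
                                
4                               
                                
5       S ─ ·   · ─ L           
                                
6           R                   
                                
7                               
Cursor: (0,0)                   
                                
                                
                                
                                
                                


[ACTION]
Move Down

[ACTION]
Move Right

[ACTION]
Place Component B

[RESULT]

   0 1 2 3 4 5 6                
0       C               ·       
                        │       
1   S  [B]              C       
                        │       
2                       ·       
                                
3                               
                                
4                               
                                
5       S ─ ·   · ─ L           
                                
6           R                   
                                
7                               
Cursor: (1,1)                   
                                
                                
                                
                                
                                


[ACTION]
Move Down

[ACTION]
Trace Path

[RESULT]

   0 1 2 3 4 5 6                
0       C               ·       
                        │       
1   S   B               C       
                        │       
2      [.]              ·       
                                
3                               
                                
4                               
                                
5       S ─ ·   · ─ L           
                                
6           R                   
                                
7                               
Cursor: (2,1)  Trace: No connect
                                
                                
                                
                                
                                


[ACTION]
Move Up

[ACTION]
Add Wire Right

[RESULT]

   0 1 2 3 4 5 6                
0       C               ·       
                        │       
1   S  [B]─ ·           C       
                        │       
2                       ·       
                                
3                               
                                
4                               
                                
5       S ─ ·   · ─ L           
                                
6           R                   
                                
7                               
Cursor: (1,1)  Trace: No connect
                                
                                
                                
                                
                                


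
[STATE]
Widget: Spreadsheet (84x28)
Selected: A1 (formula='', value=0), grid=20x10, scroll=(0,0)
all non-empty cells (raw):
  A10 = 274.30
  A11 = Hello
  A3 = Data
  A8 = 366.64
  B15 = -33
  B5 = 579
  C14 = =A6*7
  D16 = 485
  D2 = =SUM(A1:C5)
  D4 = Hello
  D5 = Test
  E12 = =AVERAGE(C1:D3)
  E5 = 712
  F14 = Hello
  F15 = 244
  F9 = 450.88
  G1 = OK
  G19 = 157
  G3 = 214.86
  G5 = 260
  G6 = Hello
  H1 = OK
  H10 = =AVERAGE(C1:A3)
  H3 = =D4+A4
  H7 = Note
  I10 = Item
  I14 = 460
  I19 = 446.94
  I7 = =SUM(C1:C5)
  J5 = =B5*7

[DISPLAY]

A1:                                                                                 
       A       B       C       D       E       F       G       H       I       J    
------------------------------------------------------------------------------------
  1      [0]       0       0       0       0       0OK      OK             0       0
  2        0       0       0     579       0       0       0       0       0       0
  3 Data           0       0       0       0       0  214.86#ERR!          0       0
  4        0       0       0Hello          0       0       0       0       0       0
  5        0     579       0Test         712       0     260       0       0    4053
  6        0       0       0       0       0       0Hello          0       0       0
  7        0       0       0       0       0       0       0Note           0       0
  8   366.64       0       0       0       0       0       0       0       0       0
  9        0       0       0       0       0  450.88       0       0       0       0
 10   274.30       0       0       0       0       0       0       0Item           0
 11 Hello          0       0       0       0       0       0       0       0       0
 12        0       0       0       0   96.50       0       0       0       0       0
 13        0       0       0       0       0       0       0       0       0       0
 14        0       0       0       0       0Hello          0       0     460       0
 15        0     -33       0       0       0     244       0       0       0       0
 16        0       0       0     485       0       0       0       0       0       0
 17        0       0       0       0       0       0       0       0       0       0
 18        0       0       0       0       0       0       0       0       0       0
 19        0       0       0       0       0       0     157       0  446.94       0
 20        0       0       0       0       0       0       0       0       0       0
                                                                                    
                                                                                    
                                                                                    
                                                                                    
                                                                                    


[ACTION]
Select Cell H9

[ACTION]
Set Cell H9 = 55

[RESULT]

H9: 55                                                                              
       A       B       C       D       E       F       G       H       I       J    
------------------------------------------------------------------------------------
  1        0       0       0       0       0       0OK      OK             0       0
  2        0       0       0     579       0       0       0       0       0       0
  3 Data           0       0       0       0       0  214.86#ERR!          0       0
  4        0       0       0Hello          0       0       0       0       0       0
  5        0     579       0Test         712       0     260       0       0    4053
  6        0       0       0       0       0       0Hello          0       0       0
  7        0       0       0       0       0       0       0Note           0       0
  8   366.64       0       0       0       0       0       0       0       0       0
  9        0       0       0       0       0  450.88       0    [55]       0       0
 10   274.30       0       0       0       0       0       0       0Item           0
 11 Hello          0       0       0       0       0       0       0       0       0
 12        0       0       0       0   96.50       0       0       0       0       0
 13        0       0       0       0       0       0       0       0       0       0
 14        0       0       0       0       0Hello          0       0     460       0
 15        0     -33       0       0       0     244       0       0       0       0
 16        0       0       0     485       0       0       0       0       0       0
 17        0       0       0       0       0       0       0       0       0       0
 18        0       0       0       0       0       0       0       0       0       0
 19        0       0       0       0       0       0     157       0  446.94       0
 20        0       0       0       0       0       0       0       0       0       0
                                                                                    
                                                                                    
                                                                                    
                                                                                    
                                                                                    


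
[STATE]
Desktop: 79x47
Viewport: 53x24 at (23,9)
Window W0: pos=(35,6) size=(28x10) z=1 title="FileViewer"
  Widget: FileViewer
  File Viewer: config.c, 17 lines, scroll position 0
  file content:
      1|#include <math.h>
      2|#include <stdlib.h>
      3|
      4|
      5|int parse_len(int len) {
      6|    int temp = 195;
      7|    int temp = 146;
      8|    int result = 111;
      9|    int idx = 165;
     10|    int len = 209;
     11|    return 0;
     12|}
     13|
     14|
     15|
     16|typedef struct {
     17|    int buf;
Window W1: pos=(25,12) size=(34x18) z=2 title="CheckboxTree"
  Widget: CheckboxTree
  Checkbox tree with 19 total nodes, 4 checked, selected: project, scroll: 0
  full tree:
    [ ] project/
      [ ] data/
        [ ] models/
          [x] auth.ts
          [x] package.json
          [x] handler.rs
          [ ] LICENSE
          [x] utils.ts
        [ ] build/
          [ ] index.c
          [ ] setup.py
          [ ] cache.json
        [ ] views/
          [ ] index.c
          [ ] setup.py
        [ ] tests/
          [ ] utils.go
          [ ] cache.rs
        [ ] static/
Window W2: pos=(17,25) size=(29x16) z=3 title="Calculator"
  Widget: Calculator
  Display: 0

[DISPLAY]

            ┃#include <math.h>        ▲┃             
            ┃#include <stdlib.h>      █┃             
            ┃                         ░┃             
  ┏━━━━━━━━━━━━━━━━━━━━━━━━━━━━━━━━┓  ░┃             
  ┃ CheckboxTree                   ┃{ ░┃             
  ┠────────────────────────────────┨  ▼┃             
  ┃>[-] project/                   ┃━━━┛             
  ┃   [-] data/                    ┃                 
  ┃     [-] models/                ┃                 
  ┃       [x] auth.ts              ┃                 
  ┃       [x] package.json         ┃                 
  ┃       [x] handler.rs           ┃                 
  ┃       [ ] LICENSE              ┃                 
  ┃       [x] utils.ts             ┃                 
  ┃     [ ] build/                 ┃                 
  ┃       [ ] index.c              ┃                 
━━━━━━━━━━━━━━━━━━━━━━┓            ┃                 
ulator                ┃n           ┃                 
──────────────────────┨            ┃                 
                     0┃            ┃                 
───┬───┬───┐          ┃━━━━━━━━━━━━┛                 
 8 │ 9 │ ÷ │          ┃                              
───┼───┼───┤          ┃                              
 5 │ 6 │ × │          ┃                              


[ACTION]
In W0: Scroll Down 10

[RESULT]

            ┃    return 0;            ▲┃             
            ┃}                        ░┃             
            ┃                         ░┃             
  ┏━━━━━━━━━━━━━━━━━━━━━━━━━━━━━━━━┓  ░┃             
  ┃ CheckboxTree                   ┃  █┃             
  ┠────────────────────────────────┨  ▼┃             
  ┃>[-] project/                   ┃━━━┛             
  ┃   [-] data/                    ┃                 
  ┃     [-] models/                ┃                 
  ┃       [x] auth.ts              ┃                 
  ┃       [x] package.json         ┃                 
  ┃       [x] handler.rs           ┃                 
  ┃       [ ] LICENSE              ┃                 
  ┃       [x] utils.ts             ┃                 
  ┃     [ ] build/                 ┃                 
  ┃       [ ] index.c              ┃                 
━━━━━━━━━━━━━━━━━━━━━━┓            ┃                 
ulator                ┃n           ┃                 
──────────────────────┨            ┃                 
                     0┃            ┃                 
───┬───┬───┐          ┃━━━━━━━━━━━━┛                 
 8 │ 9 │ ÷ │          ┃                              
───┼───┼───┤          ┃                              
 5 │ 6 │ × │          ┃                              


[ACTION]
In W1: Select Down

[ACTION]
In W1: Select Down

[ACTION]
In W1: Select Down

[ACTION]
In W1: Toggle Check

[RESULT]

            ┃    return 0;            ▲┃             
            ┃}                        ░┃             
            ┃                         ░┃             
  ┏━━━━━━━━━━━━━━━━━━━━━━━━━━━━━━━━┓  ░┃             
  ┃ CheckboxTree                   ┃  █┃             
  ┠────────────────────────────────┨  ▼┃             
  ┃ [-] project/                   ┃━━━┛             
  ┃   [-] data/                    ┃                 
  ┃     [-] models/                ┃                 
  ┃>      [ ] auth.ts              ┃                 
  ┃       [x] package.json         ┃                 
  ┃       [x] handler.rs           ┃                 
  ┃       [ ] LICENSE              ┃                 
  ┃       [x] utils.ts             ┃                 
  ┃     [ ] build/                 ┃                 
  ┃       [ ] index.c              ┃                 
━━━━━━━━━━━━━━━━━━━━━━┓            ┃                 
ulator                ┃n           ┃                 
──────────────────────┨            ┃                 
                     0┃            ┃                 
───┬───┬───┐          ┃━━━━━━━━━━━━┛                 
 8 │ 9 │ ÷ │          ┃                              
───┼───┼───┤          ┃                              
 5 │ 6 │ × │          ┃                              


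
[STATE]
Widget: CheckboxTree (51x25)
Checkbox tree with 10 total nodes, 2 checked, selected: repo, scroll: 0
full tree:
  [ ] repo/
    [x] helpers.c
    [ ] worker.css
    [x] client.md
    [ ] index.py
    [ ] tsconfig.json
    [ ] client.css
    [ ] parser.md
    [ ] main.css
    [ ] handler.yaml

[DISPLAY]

>[-] repo/                                         
   [x] helpers.c                                   
   [ ] worker.css                                  
   [x] client.md                                   
   [ ] index.py                                    
   [ ] tsconfig.json                               
   [ ] client.css                                  
   [ ] parser.md                                   
   [ ] main.css                                    
   [ ] handler.yaml                                
                                                   
                                                   
                                                   
                                                   
                                                   
                                                   
                                                   
                                                   
                                                   
                                                   
                                                   
                                                   
                                                   
                                                   
                                                   


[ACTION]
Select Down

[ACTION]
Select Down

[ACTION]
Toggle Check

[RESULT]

 [-] repo/                                         
   [x] helpers.c                                   
>  [x] worker.css                                  
   [x] client.md                                   
   [ ] index.py                                    
   [ ] tsconfig.json                               
   [ ] client.css                                  
   [ ] parser.md                                   
   [ ] main.css                                    
   [ ] handler.yaml                                
                                                   
                                                   
                                                   
                                                   
                                                   
                                                   
                                                   
                                                   
                                                   
                                                   
                                                   
                                                   
                                                   
                                                   
                                                   


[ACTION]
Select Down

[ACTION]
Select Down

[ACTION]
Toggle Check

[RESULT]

 [-] repo/                                         
   [x] helpers.c                                   
   [x] worker.css                                  
   [x] client.md                                   
>  [x] index.py                                    
   [ ] tsconfig.json                               
   [ ] client.css                                  
   [ ] parser.md                                   
   [ ] main.css                                    
   [ ] handler.yaml                                
                                                   
                                                   
                                                   
                                                   
                                                   
                                                   
                                                   
                                                   
                                                   
                                                   
                                                   
                                                   
                                                   
                                                   
                                                   


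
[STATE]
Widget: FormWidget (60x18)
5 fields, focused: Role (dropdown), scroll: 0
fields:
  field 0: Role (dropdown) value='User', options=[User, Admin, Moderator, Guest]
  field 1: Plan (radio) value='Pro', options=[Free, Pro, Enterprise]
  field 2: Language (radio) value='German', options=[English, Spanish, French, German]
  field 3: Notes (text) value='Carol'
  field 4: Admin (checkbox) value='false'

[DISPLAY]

> Role:       [User                                       ▼]
  Plan:       ( ) Free  (●) Pro  ( ) Enterprise             
  Language:   ( ) English  ( ) Spanish  ( ) French  (●) Germ
  Notes:      [Carol                                       ]
  Admin:      [ ]                                           
                                                            
                                                            
                                                            
                                                            
                                                            
                                                            
                                                            
                                                            
                                                            
                                                            
                                                            
                                                            
                                                            


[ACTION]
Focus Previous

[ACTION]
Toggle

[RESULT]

  Role:       [User                                       ▼]
  Plan:       ( ) Free  (●) Pro  ( ) Enterprise             
  Language:   ( ) English  ( ) Spanish  ( ) French  (●) Germ
  Notes:      [Carol                                       ]
> Admin:      [x]                                           
                                                            
                                                            
                                                            
                                                            
                                                            
                                                            
                                                            
                                                            
                                                            
                                                            
                                                            
                                                            
                                                            


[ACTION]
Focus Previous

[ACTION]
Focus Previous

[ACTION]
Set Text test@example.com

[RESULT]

  Role:       [User                                       ▼]
  Plan:       ( ) Free  (●) Pro  ( ) Enterprise             
> Language:   ( ) English  ( ) Spanish  ( ) French  (●) Germ
  Notes:      [Carol                                       ]
  Admin:      [x]                                           
                                                            
                                                            
                                                            
                                                            
                                                            
                                                            
                                                            
                                                            
                                                            
                                                            
                                                            
                                                            
                                                            


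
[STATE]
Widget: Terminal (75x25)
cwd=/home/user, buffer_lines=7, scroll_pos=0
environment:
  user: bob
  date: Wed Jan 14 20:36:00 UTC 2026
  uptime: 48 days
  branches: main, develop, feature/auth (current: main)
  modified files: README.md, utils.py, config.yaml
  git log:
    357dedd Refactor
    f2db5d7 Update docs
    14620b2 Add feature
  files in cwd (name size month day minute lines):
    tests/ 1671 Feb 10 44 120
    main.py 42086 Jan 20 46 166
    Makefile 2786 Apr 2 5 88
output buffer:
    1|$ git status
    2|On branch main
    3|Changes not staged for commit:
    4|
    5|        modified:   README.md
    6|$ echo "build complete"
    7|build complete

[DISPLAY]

$ git status                                                               
On branch main                                                             
Changes not staged for commit:                                             
                                                                           
        modified:   README.md                                              
$ echo "build complete"                                                    
build complete                                                             
$ █                                                                        
                                                                           
                                                                           
                                                                           
                                                                           
                                                                           
                                                                           
                                                                           
                                                                           
                                                                           
                                                                           
                                                                           
                                                                           
                                                                           
                                                                           
                                                                           
                                                                           
                                                                           


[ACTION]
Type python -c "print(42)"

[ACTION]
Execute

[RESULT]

$ git status                                                               
On branch main                                                             
Changes not staged for commit:                                             
                                                                           
        modified:   README.md                                              
$ echo "build complete"                                                    
build complete                                                             
$ python -c "print(42)"                                                    
42                                                                         
$ █                                                                        
                                                                           
                                                                           
                                                                           
                                                                           
                                                                           
                                                                           
                                                                           
                                                                           
                                                                           
                                                                           
                                                                           
                                                                           
                                                                           
                                                                           
                                                                           


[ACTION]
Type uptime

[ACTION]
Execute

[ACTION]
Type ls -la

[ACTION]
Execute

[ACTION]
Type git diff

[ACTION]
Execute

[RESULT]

$ git status                                                               
On branch main                                                             
Changes not staged for commit:                                             
                                                                           
        modified:   README.md                                              
$ echo "build complete"                                                    
build complete                                                             
$ python -c "print(42)"                                                    
42                                                                         
$ uptime                                                                   
 10:00  up 48 days                                                         
$ ls -la                                                                   
drwxr-xr-x  1 bob group     1671 Feb 10 10:44 tests/                       
-rw-r--r--  1 bob group    42086 Jan 20 10:46 main.py                      
-rw-r--r--  1 bob group     2786 Apr  2 10:05 Makefile                     
$ git diff                                                                 
diff --git a/main.py b/main.py                                             
--- a/main.py                                                              
+++ b/main.py                                                              
@@ -1,3 +1,4 @@                                                            
+# updated                                                                 
 import sys                                                                
$ █                                                                        
                                                                           
                                                                           


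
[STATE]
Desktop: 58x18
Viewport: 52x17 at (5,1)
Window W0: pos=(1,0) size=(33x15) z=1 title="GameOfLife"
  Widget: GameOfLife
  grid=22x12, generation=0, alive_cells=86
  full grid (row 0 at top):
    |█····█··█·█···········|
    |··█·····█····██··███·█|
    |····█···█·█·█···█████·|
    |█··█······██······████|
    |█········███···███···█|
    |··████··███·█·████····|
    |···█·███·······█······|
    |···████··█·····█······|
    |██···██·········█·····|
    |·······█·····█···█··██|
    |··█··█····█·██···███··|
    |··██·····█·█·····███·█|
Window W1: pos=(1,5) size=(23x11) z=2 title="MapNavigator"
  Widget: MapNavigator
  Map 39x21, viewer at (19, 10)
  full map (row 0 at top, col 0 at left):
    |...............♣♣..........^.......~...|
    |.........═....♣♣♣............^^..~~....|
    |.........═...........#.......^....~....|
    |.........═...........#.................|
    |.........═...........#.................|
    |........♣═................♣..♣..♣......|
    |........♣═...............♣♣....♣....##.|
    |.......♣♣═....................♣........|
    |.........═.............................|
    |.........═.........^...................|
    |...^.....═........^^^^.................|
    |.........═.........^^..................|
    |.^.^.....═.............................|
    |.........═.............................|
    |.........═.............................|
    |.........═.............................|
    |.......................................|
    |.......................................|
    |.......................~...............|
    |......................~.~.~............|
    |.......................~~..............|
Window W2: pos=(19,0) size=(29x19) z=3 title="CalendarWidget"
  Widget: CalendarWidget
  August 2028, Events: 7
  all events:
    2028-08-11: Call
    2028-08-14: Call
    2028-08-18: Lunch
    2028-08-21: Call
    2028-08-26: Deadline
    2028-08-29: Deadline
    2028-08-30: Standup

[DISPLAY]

meOfLife      ┃ CalendarWidget            ┃         
──────────────┠───────────────────────────┨         
: 0           ┃        August 2028        ┃         
·····█····██··┃Mo Tu We Th Fr Sa Su       ┃         
━━━━━━━━━━━━━━┃    1  2  3  4  5  6       ┃         
pNavigator    ┃ 7  8  9 10 11* 12 13      ┃         
──────────────┃14* 15 16 17 18* 19 20     ┃         
..............┃21* 22 23 24 25 26* 27     ┃         
..............┃28 29* 30* 31              ┃         
.......^......┃                           ┃         
......^@^^....┃                           ┃         
.......^^.....┃                           ┃         
..............┃                           ┃         
..............┃                           ┃         
━━━━━━━━━━━━━━┃                           ┃         
              ┃                           ┃         
              ┃                           ┃         


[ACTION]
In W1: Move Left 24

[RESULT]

meOfLife      ┃ CalendarWidget            ┃         
──────────────┠───────────────────────────┨         
: 0           ┃        August 2028        ┃         
·····█····██··┃Mo Tu We Th Fr Sa Su       ┃         
━━━━━━━━━━━━━━┃    1  2  3  4  5  6       ┃         
pNavigator    ┃ 7  8  9 10 11* 12 13      ┃         
──────────────┃14* 15 16 17 18* 19 20     ┃         
       .......┃21* 22 23 24 25 26* 27     ┃         
       .......┃28 29* 30* 31              ┃         
       .......┃                           ┃         
       @..^...┃                           ┃         
       .......┃                           ┃         
       .^.^...┃                           ┃         
       .......┃                           ┃         
━━━━━━━━━━━━━━┃                           ┃         
              ┃                           ┃         
              ┃                           ┃         


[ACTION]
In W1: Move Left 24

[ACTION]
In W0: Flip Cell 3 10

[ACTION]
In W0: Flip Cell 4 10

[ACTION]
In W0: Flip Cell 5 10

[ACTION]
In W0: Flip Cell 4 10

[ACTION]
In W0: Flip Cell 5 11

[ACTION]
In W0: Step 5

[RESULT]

meOfLife      ┃ CalendarWidget            ┃         
──────────────┠───────────────────────────┨         
: 5           ┃        August 2028        ┃         
······█·····██┃Mo Tu We Th Fr Sa Su       ┃         
━━━━━━━━━━━━━━┃    1  2  3  4  5  6       ┃         
pNavigator    ┃ 7  8  9 10 11* 12 13      ┃         
──────────────┃14* 15 16 17 18* 19 20     ┃         
       .......┃21* 22 23 24 25 26* 27     ┃         
       .......┃28 29* 30* 31              ┃         
       .......┃                           ┃         
       @..^...┃                           ┃         
       .......┃                           ┃         
       .^.^...┃                           ┃         
       .......┃                           ┃         
━━━━━━━━━━━━━━┃                           ┃         
              ┃                           ┃         
              ┃                           ┃         
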